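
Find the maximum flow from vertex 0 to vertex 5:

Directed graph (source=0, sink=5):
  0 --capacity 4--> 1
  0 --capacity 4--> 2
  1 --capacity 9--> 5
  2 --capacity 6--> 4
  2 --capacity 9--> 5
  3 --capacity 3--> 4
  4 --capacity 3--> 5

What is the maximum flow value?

Computing max flow:
  Flow on (0->1): 4/4
  Flow on (0->2): 4/4
  Flow on (1->5): 4/9
  Flow on (2->5): 4/9
Maximum flow = 8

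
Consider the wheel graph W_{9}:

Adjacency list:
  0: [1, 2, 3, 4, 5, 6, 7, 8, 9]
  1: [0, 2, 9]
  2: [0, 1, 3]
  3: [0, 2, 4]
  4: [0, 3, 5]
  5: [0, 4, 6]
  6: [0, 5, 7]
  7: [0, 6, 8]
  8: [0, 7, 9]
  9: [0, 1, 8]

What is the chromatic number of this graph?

W_{9} = C_{9} plus a hub adjacent to every cycle vertex.
The outer cycle needs 3 colors (odd cycle); the hub is adjacent to all of them so needs a fresh color.
Chromatic number = 3 + 1 = 4.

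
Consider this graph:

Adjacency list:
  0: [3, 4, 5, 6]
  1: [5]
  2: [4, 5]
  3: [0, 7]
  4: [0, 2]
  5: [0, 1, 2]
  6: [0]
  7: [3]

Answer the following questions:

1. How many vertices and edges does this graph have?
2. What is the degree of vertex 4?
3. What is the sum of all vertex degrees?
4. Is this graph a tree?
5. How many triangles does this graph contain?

Count: 8 vertices, 8 edges.
Vertex 4 has neighbors [0, 2], degree = 2.
Handshaking lemma: 2 * 8 = 16.
A tree on 8 vertices has 7 edges. This graph has 8 edges (1 extra). Not a tree.
Number of triangles = 0.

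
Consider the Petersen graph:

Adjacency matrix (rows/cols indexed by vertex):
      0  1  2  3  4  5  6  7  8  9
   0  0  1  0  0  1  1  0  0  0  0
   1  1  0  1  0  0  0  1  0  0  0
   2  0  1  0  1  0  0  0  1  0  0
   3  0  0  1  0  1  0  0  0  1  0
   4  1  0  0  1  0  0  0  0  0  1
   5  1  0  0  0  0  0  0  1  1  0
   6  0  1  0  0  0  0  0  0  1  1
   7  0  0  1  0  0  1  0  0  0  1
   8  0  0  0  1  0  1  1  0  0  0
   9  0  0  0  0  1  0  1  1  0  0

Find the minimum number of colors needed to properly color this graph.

The Petersen graph contains odd cycles (e.g. the outer 5-cycle), so chi >= 3.
A proper 3-coloring exists (it is a well-known 3-chromatic graph).
Chromatic number = 3.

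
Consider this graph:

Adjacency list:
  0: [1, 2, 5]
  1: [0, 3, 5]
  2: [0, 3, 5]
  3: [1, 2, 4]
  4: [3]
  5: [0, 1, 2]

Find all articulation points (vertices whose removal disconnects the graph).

An articulation point is a vertex whose removal disconnects the graph.
Articulation points: [3]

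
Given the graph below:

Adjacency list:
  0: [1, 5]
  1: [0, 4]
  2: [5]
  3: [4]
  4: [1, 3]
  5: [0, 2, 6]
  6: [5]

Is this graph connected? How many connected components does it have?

Checking connectivity: the graph has 1 connected component(s).
All vertices are reachable from each other. The graph IS connected.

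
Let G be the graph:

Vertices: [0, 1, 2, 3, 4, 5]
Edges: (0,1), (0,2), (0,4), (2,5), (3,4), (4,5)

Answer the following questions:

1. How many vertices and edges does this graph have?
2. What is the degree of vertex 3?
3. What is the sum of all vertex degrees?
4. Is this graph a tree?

Count: 6 vertices, 6 edges.
Vertex 3 has neighbors [4], degree = 1.
Handshaking lemma: 2 * 6 = 12.
A tree on 6 vertices has 5 edges. This graph has 6 edges (1 extra). Not a tree.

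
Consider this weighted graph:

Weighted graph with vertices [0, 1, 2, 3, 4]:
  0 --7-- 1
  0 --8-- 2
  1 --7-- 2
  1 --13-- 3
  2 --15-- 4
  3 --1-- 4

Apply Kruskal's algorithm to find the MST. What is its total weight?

Applying Kruskal's algorithm (sort edges by weight, add if no cycle):
  Add (3,4) w=1
  Add (0,1) w=7
  Add (1,2) w=7
  Skip (0,2) w=8 (creates cycle)
  Add (1,3) w=13
  Skip (2,4) w=15 (creates cycle)
MST weight = 28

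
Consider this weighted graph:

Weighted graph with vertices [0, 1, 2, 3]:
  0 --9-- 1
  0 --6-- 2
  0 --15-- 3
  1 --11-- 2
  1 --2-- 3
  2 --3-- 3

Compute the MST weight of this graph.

Applying Kruskal's algorithm (sort edges by weight, add if no cycle):
  Add (1,3) w=2
  Add (2,3) w=3
  Add (0,2) w=6
  Skip (0,1) w=9 (creates cycle)
  Skip (1,2) w=11 (creates cycle)
  Skip (0,3) w=15 (creates cycle)
MST weight = 11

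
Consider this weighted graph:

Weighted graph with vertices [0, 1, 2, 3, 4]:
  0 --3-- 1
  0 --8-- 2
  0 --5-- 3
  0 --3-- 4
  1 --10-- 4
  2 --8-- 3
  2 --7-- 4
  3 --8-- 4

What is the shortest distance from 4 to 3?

Using Dijkstra's algorithm from vertex 4:
Shortest path: 4 -> 3
Total weight: 8 = 8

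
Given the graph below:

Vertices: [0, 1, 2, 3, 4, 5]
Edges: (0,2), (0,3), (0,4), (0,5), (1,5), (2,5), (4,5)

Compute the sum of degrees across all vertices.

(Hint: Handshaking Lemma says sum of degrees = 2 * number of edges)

Count edges: 7 edges.
By Handshaking Lemma: sum of degrees = 2 * 7 = 14.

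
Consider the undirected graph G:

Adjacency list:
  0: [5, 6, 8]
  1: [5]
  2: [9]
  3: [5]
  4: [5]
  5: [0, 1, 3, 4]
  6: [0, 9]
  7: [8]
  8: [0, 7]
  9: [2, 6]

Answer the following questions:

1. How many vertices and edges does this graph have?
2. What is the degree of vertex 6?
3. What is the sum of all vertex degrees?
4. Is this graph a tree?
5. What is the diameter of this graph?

Count: 10 vertices, 9 edges.
Vertex 6 has neighbors [0, 9], degree = 2.
Handshaking lemma: 2 * 9 = 18.
A graph is a tree iff it is connected and has exactly n-1 edges. This graph is connected (all 10 vertices in one component) and has 10-1 = 9 edges. It is a tree.
Diameter (longest shortest path) = 5.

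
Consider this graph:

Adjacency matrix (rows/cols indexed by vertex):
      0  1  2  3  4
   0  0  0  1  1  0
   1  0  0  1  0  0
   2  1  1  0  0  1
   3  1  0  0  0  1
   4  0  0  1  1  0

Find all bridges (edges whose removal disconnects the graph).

A bridge is an edge whose removal increases the number of connected components.
Bridges found: (1,2)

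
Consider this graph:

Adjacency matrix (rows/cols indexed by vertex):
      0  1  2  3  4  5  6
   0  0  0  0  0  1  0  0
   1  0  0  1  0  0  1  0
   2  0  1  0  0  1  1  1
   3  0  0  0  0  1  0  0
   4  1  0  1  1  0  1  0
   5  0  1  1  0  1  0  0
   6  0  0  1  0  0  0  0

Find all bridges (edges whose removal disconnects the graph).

A bridge is an edge whose removal increases the number of connected components.
Bridges found: (0,4), (2,6), (3,4)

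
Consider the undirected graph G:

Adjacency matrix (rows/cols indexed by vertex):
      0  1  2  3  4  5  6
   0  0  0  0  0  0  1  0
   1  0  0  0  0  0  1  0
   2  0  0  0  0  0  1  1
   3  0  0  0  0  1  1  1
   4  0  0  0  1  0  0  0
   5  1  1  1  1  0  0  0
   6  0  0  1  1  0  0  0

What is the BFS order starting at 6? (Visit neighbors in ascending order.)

BFS from vertex 6 (neighbors processed in ascending order):
Visit order: 6, 2, 3, 5, 4, 0, 1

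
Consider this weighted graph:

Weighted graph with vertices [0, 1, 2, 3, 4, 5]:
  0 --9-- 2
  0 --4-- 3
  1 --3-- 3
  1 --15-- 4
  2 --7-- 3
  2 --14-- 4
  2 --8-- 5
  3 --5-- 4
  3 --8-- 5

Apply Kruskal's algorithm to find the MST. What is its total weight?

Applying Kruskal's algorithm (sort edges by weight, add if no cycle):
  Add (1,3) w=3
  Add (0,3) w=4
  Add (3,4) w=5
  Add (2,3) w=7
  Add (2,5) w=8
  Skip (3,5) w=8 (creates cycle)
  Skip (0,2) w=9 (creates cycle)
  Skip (2,4) w=14 (creates cycle)
  Skip (1,4) w=15 (creates cycle)
MST weight = 27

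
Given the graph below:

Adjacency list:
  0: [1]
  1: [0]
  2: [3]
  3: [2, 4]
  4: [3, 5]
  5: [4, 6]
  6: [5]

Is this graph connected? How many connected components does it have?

Checking connectivity: the graph has 2 connected component(s).
Components: [[0, 1], [2, 3, 4, 5, 6]]. The graph is NOT connected.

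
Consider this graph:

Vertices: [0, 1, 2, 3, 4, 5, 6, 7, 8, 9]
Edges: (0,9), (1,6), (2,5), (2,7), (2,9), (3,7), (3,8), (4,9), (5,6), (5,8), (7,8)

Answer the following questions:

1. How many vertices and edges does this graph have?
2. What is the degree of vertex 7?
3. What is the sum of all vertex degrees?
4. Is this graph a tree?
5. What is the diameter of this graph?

Count: 10 vertices, 11 edges.
Vertex 7 has neighbors [2, 3, 8], degree = 3.
Handshaking lemma: 2 * 11 = 22.
A tree on 10 vertices has 9 edges. This graph has 11 edges (2 extra). Not a tree.
Diameter (longest shortest path) = 5.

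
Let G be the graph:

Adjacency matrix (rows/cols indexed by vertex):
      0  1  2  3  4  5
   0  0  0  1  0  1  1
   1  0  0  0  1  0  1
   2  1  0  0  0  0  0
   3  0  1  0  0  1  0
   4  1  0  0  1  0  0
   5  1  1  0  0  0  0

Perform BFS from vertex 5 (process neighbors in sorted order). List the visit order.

BFS from vertex 5 (neighbors processed in ascending order):
Visit order: 5, 0, 1, 2, 4, 3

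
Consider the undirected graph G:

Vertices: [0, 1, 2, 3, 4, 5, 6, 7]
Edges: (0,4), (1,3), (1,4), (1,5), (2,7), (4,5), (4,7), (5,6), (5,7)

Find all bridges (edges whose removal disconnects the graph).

A bridge is an edge whose removal increases the number of connected components.
Bridges found: (0,4), (1,3), (2,7), (5,6)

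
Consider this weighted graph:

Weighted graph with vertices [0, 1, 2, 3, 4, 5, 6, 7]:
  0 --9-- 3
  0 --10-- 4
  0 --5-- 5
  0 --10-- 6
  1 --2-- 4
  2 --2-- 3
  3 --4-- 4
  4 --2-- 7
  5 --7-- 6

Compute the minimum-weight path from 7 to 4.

Using Dijkstra's algorithm from vertex 7:
Shortest path: 7 -> 4
Total weight: 2 = 2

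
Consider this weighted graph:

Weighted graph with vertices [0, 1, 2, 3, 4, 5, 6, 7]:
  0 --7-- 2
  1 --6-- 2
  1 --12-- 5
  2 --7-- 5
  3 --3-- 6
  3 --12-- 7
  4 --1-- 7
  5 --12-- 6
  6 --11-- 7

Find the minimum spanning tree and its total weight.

Applying Kruskal's algorithm (sort edges by weight, add if no cycle):
  Add (4,7) w=1
  Add (3,6) w=3
  Add (1,2) w=6
  Add (0,2) w=7
  Add (2,5) w=7
  Add (6,7) w=11
  Skip (1,5) w=12 (creates cycle)
  Skip (3,7) w=12 (creates cycle)
  Add (5,6) w=12
MST weight = 47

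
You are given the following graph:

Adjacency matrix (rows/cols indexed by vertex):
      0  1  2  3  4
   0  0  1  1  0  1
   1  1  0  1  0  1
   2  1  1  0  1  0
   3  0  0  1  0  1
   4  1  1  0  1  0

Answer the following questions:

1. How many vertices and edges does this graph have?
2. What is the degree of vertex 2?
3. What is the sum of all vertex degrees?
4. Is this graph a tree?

Count: 5 vertices, 7 edges.
Vertex 2 has neighbors [0, 1, 3], degree = 3.
Handshaking lemma: 2 * 7 = 14.
A tree on 5 vertices has 4 edges. This graph has 7 edges (3 extra). Not a tree.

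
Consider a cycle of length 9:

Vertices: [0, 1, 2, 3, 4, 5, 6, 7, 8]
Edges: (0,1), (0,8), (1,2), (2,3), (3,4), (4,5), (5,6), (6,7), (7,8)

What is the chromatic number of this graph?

This is an odd cycle (C_9). Odd cycles are not bipartite (any 2-coloring forces two adjacent vertices to match), and 3 colors suffice.
Chromatic number = 3.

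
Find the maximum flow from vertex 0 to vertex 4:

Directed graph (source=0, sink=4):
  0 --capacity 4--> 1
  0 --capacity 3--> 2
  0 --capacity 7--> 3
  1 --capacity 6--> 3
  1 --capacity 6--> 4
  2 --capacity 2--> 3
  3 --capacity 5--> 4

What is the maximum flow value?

Computing max flow:
  Flow on (0->1): 4/4
  Flow on (0->2): 2/3
  Flow on (0->3): 3/7
  Flow on (1->4): 4/6
  Flow on (2->3): 2/2
  Flow on (3->4): 5/5
Maximum flow = 9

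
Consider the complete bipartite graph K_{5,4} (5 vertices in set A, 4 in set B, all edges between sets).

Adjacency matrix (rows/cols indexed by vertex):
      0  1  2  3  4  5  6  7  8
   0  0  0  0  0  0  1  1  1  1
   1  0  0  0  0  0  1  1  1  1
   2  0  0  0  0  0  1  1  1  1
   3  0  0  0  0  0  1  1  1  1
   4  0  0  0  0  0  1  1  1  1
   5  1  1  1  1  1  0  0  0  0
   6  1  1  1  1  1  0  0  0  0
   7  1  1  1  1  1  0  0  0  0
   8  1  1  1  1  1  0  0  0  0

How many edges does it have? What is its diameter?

K_{5,4} has 5 * 4 = 20 edges.
Any vertex reaches any opposite-side vertex in 1 step; same-side vertices reach in 2 steps via any opposite-side vertex.
Diameter = 2.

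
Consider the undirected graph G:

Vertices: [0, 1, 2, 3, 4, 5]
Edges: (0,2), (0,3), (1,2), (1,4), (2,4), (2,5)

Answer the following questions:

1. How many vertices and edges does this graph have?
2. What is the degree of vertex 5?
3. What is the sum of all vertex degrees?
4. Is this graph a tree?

Count: 6 vertices, 6 edges.
Vertex 5 has neighbors [2], degree = 1.
Handshaking lemma: 2 * 6 = 12.
A tree on 6 vertices has 5 edges. This graph has 6 edges (1 extra). Not a tree.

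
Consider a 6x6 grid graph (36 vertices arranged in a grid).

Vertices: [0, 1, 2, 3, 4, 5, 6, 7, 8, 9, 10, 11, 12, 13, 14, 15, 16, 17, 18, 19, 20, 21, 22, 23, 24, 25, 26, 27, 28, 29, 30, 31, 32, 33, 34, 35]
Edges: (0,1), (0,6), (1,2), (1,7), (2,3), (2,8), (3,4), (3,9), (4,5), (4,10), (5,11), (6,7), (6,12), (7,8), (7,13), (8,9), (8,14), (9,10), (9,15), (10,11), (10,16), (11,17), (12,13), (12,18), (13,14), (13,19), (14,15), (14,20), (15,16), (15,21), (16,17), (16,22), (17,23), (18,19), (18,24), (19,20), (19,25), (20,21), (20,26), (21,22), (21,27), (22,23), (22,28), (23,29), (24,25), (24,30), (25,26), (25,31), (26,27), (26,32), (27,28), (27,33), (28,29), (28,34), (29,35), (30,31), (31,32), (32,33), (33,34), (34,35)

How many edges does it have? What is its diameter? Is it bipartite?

A 6x6 grid has 30 vertical edges and 30 horizontal edges.
Total edges = 30 + 30 = 60.
Diameter = (6-1) + (6-1) = 10 (corner to opposite corner).
Grid graphs are bipartite (checkerboard coloring).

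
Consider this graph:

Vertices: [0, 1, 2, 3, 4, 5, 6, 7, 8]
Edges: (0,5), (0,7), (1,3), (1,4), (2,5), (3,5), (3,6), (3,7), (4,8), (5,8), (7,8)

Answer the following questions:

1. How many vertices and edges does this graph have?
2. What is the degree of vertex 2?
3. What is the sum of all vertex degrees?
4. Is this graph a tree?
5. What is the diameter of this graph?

Count: 9 vertices, 11 edges.
Vertex 2 has neighbors [5], degree = 1.
Handshaking lemma: 2 * 11 = 22.
A tree on 9 vertices has 8 edges. This graph has 11 edges (3 extra). Not a tree.
Diameter (longest shortest path) = 3.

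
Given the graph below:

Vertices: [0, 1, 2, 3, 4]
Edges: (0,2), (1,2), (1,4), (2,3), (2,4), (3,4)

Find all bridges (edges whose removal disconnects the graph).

A bridge is an edge whose removal increases the number of connected components.
Bridges found: (0,2)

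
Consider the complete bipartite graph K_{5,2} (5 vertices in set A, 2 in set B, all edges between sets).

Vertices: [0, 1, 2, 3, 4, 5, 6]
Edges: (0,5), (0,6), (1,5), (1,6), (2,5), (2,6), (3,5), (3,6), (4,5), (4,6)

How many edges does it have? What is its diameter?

K_{5,2} has 5 * 2 = 10 edges.
Any vertex reaches any opposite-side vertex in 1 step; same-side vertices reach in 2 steps via any opposite-side vertex.
Diameter = 2.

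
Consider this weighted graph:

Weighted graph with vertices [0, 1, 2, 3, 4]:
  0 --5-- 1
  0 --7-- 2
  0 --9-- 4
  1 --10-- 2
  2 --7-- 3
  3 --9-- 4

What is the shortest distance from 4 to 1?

Using Dijkstra's algorithm from vertex 4:
Shortest path: 4 -> 0 -> 1
Total weight: 9 + 5 = 14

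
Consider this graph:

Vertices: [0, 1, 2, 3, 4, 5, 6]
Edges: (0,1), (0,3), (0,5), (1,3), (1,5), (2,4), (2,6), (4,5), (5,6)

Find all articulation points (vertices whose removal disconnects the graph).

An articulation point is a vertex whose removal disconnects the graph.
Articulation points: [5]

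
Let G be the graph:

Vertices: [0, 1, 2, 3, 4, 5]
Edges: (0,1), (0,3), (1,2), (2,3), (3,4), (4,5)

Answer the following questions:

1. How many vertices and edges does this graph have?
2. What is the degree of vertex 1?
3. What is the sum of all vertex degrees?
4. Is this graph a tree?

Count: 6 vertices, 6 edges.
Vertex 1 has neighbors [0, 2], degree = 2.
Handshaking lemma: 2 * 6 = 12.
A tree on 6 vertices has 5 edges. This graph has 6 edges (1 extra). Not a tree.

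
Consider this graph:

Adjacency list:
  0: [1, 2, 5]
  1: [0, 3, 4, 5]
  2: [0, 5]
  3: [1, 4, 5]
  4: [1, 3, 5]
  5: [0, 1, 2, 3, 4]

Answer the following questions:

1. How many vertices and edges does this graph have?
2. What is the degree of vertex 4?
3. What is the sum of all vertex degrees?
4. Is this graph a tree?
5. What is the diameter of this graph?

Count: 6 vertices, 10 edges.
Vertex 4 has neighbors [1, 3, 5], degree = 3.
Handshaking lemma: 2 * 10 = 20.
A tree on 6 vertices has 5 edges. This graph has 10 edges (5 extra). Not a tree.
Diameter (longest shortest path) = 2.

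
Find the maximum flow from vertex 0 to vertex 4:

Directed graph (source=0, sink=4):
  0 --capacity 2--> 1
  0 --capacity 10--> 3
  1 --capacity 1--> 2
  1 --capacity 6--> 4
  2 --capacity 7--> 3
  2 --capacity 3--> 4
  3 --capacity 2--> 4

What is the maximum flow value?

Computing max flow:
  Flow on (0->1): 2/2
  Flow on (0->3): 2/10
  Flow on (1->4): 2/6
  Flow on (3->4): 2/2
Maximum flow = 4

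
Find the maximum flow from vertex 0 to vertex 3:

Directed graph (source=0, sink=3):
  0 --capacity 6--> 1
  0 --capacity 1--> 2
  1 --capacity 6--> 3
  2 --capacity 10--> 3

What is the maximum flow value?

Computing max flow:
  Flow on (0->1): 6/6
  Flow on (0->2): 1/1
  Flow on (1->3): 6/6
  Flow on (2->3): 1/10
Maximum flow = 7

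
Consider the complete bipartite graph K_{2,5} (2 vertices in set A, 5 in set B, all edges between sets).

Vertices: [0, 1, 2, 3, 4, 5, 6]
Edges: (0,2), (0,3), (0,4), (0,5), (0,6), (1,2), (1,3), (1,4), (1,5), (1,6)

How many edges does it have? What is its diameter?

K_{2,5} has 2 * 5 = 10 edges.
Any vertex reaches any opposite-side vertex in 1 step; same-side vertices reach in 2 steps via any opposite-side vertex.
Diameter = 2.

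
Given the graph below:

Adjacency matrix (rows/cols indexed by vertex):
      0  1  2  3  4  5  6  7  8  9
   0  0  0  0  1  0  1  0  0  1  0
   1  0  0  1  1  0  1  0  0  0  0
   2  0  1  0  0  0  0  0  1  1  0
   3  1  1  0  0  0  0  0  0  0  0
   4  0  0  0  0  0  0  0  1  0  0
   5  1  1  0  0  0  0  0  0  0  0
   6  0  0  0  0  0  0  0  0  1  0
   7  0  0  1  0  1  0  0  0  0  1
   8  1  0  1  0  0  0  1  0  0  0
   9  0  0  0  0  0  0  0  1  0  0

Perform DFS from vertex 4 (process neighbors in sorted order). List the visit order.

DFS from vertex 4 (neighbors processed in ascending order):
Visit order: 4, 7, 2, 1, 3, 0, 5, 8, 6, 9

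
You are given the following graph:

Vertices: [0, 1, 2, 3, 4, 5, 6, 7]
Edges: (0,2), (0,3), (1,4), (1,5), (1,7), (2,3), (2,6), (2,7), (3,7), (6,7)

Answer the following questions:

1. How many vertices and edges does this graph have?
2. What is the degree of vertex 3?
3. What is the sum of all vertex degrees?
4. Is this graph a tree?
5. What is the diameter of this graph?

Count: 8 vertices, 10 edges.
Vertex 3 has neighbors [0, 2, 7], degree = 3.
Handshaking lemma: 2 * 10 = 20.
A tree on 8 vertices has 7 edges. This graph has 10 edges (3 extra). Not a tree.
Diameter (longest shortest path) = 4.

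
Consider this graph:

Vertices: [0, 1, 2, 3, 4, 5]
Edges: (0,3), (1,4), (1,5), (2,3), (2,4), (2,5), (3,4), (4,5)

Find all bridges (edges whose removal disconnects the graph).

A bridge is an edge whose removal increases the number of connected components.
Bridges found: (0,3)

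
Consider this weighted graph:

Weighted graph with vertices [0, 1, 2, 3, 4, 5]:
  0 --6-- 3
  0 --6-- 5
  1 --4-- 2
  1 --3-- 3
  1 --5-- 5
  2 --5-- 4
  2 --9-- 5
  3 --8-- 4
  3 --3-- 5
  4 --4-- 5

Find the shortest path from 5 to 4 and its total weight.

Using Dijkstra's algorithm from vertex 5:
Shortest path: 5 -> 4
Total weight: 4 = 4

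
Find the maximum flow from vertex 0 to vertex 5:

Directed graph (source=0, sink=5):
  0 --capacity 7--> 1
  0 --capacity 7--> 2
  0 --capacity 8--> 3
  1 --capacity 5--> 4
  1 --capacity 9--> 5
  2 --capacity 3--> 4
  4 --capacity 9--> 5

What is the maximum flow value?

Computing max flow:
  Flow on (0->1): 7/7
  Flow on (0->2): 3/7
  Flow on (1->5): 7/9
  Flow on (2->4): 3/3
  Flow on (4->5): 3/9
Maximum flow = 10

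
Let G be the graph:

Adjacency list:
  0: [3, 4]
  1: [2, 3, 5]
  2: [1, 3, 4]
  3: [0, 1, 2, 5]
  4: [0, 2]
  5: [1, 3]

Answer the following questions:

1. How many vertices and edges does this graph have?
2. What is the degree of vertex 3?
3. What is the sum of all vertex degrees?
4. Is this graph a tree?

Count: 6 vertices, 8 edges.
Vertex 3 has neighbors [0, 1, 2, 5], degree = 4.
Handshaking lemma: 2 * 8 = 16.
A tree on 6 vertices has 5 edges. This graph has 8 edges (3 extra). Not a tree.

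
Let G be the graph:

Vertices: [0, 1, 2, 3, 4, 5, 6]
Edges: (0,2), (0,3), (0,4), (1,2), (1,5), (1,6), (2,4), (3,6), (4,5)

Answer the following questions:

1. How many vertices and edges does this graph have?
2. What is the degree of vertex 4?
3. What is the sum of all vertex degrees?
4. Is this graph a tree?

Count: 7 vertices, 9 edges.
Vertex 4 has neighbors [0, 2, 5], degree = 3.
Handshaking lemma: 2 * 9 = 18.
A tree on 7 vertices has 6 edges. This graph has 9 edges (3 extra). Not a tree.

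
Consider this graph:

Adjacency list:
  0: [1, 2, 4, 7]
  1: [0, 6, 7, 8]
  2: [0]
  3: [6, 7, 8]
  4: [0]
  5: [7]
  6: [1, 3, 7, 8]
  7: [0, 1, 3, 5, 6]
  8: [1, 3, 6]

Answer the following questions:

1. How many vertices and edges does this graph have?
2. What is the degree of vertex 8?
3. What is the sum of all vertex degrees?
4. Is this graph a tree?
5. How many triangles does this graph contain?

Count: 9 vertices, 13 edges.
Vertex 8 has neighbors [1, 3, 6], degree = 3.
Handshaking lemma: 2 * 13 = 26.
A tree on 9 vertices has 8 edges. This graph has 13 edges (5 extra). Not a tree.
Number of triangles = 5.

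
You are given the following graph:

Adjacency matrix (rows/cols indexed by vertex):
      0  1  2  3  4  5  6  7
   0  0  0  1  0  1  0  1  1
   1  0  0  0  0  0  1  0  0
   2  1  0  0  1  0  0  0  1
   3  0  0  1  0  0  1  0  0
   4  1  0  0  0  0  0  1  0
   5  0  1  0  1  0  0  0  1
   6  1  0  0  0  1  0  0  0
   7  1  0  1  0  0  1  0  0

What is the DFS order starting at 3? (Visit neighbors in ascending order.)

DFS from vertex 3 (neighbors processed in ascending order):
Visit order: 3, 2, 0, 4, 6, 7, 5, 1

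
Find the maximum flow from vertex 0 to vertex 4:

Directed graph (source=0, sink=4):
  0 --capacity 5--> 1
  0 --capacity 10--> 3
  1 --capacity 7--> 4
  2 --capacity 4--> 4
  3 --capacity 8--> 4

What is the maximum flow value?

Computing max flow:
  Flow on (0->1): 5/5
  Flow on (0->3): 8/10
  Flow on (1->4): 5/7
  Flow on (3->4): 8/8
Maximum flow = 13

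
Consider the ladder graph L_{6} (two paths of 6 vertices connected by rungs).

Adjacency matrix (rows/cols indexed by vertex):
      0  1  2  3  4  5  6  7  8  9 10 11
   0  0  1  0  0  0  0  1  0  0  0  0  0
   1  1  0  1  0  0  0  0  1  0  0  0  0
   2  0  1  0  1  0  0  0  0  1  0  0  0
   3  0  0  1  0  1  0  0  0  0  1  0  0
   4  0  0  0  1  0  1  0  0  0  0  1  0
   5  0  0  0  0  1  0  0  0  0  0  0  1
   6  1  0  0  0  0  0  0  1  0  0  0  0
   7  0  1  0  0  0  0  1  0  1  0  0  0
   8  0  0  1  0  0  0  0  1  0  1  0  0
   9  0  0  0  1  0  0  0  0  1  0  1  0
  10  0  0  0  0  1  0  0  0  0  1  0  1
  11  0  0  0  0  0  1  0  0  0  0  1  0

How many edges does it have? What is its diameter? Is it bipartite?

Ladder graph L_{6}: 6 rungs + 2 * (6-1) path edges = 6 + 10 = 16 edges.
Diameter = 6.
Ladder graphs are bipartite (alternating coloring along each path).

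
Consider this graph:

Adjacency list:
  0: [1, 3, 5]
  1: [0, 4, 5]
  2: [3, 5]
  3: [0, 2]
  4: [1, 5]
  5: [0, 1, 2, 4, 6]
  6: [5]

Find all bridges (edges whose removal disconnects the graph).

A bridge is an edge whose removal increases the number of connected components.
Bridges found: (5,6)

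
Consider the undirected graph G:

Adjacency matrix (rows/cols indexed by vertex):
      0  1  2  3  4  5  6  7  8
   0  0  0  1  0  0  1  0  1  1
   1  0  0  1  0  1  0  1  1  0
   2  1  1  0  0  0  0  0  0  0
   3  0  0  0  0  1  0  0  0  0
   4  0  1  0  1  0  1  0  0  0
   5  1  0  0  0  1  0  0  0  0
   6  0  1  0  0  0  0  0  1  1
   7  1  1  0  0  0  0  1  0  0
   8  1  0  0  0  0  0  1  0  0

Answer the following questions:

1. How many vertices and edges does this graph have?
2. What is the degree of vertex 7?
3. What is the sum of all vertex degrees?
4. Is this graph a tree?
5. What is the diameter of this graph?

Count: 9 vertices, 12 edges.
Vertex 7 has neighbors [0, 1, 6], degree = 3.
Handshaking lemma: 2 * 12 = 24.
A tree on 9 vertices has 8 edges. This graph has 12 edges (4 extra). Not a tree.
Diameter (longest shortest path) = 4.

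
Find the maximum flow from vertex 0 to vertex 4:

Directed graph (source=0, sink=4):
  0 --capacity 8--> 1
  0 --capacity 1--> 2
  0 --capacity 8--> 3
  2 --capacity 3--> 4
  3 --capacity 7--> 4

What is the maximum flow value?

Computing max flow:
  Flow on (0->2): 1/1
  Flow on (0->3): 7/8
  Flow on (2->4): 1/3
  Flow on (3->4): 7/7
Maximum flow = 8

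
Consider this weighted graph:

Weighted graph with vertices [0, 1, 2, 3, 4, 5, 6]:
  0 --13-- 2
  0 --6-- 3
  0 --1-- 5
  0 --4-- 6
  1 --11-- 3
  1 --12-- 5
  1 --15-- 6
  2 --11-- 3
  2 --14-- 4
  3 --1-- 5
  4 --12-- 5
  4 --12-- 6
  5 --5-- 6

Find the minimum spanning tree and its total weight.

Applying Kruskal's algorithm (sort edges by weight, add if no cycle):
  Add (0,5) w=1
  Add (3,5) w=1
  Add (0,6) w=4
  Skip (5,6) w=5 (creates cycle)
  Skip (0,3) w=6 (creates cycle)
  Add (1,3) w=11
  Add (2,3) w=11
  Skip (1,5) w=12 (creates cycle)
  Add (4,6) w=12
  Skip (4,5) w=12 (creates cycle)
  Skip (0,2) w=13 (creates cycle)
  Skip (2,4) w=14 (creates cycle)
  Skip (1,6) w=15 (creates cycle)
MST weight = 40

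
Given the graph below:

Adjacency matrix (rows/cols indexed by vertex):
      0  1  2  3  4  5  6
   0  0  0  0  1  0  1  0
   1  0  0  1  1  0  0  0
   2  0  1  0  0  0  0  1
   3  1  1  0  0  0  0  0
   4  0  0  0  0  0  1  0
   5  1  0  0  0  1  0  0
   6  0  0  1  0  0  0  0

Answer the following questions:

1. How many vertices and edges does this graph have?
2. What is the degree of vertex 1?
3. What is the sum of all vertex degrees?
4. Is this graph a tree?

Count: 7 vertices, 6 edges.
Vertex 1 has neighbors [2, 3], degree = 2.
Handshaking lemma: 2 * 6 = 12.
A graph is a tree iff it is connected and has exactly n-1 edges. This graph is connected (all 7 vertices in one component) and has 7-1 = 6 edges. It is a tree.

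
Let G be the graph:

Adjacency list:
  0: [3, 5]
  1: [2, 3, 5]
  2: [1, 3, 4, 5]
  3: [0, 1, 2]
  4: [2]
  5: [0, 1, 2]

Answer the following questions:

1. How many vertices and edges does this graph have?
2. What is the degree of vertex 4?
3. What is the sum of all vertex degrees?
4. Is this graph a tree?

Count: 6 vertices, 8 edges.
Vertex 4 has neighbors [2], degree = 1.
Handshaking lemma: 2 * 8 = 16.
A tree on 6 vertices has 5 edges. This graph has 8 edges (3 extra). Not a tree.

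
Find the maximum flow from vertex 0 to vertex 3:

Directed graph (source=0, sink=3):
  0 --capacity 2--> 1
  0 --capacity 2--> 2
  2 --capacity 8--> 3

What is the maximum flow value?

Computing max flow:
  Flow on (0->2): 2/2
  Flow on (2->3): 2/8
Maximum flow = 2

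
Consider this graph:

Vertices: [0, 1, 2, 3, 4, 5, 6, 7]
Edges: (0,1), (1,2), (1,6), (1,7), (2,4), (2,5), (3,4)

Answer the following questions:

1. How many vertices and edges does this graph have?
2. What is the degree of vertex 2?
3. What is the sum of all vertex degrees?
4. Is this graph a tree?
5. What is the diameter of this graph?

Count: 8 vertices, 7 edges.
Vertex 2 has neighbors [1, 4, 5], degree = 3.
Handshaking lemma: 2 * 7 = 14.
A graph is a tree iff it is connected and has exactly n-1 edges. This graph is connected (all 8 vertices in one component) and has 8-1 = 7 edges. It is a tree.
Diameter (longest shortest path) = 4.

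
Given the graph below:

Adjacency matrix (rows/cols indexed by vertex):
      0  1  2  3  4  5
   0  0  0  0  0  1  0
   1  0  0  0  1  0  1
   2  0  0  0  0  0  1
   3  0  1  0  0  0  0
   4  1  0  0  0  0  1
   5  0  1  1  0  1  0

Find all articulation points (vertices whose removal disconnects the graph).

An articulation point is a vertex whose removal disconnects the graph.
Articulation points: [1, 4, 5]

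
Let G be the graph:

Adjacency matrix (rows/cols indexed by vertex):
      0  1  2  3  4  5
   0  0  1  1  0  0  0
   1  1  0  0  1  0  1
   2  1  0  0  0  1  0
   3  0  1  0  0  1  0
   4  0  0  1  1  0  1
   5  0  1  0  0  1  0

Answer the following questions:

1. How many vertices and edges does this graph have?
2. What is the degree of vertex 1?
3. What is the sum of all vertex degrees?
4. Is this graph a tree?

Count: 6 vertices, 7 edges.
Vertex 1 has neighbors [0, 3, 5], degree = 3.
Handshaking lemma: 2 * 7 = 14.
A tree on 6 vertices has 5 edges. This graph has 7 edges (2 extra). Not a tree.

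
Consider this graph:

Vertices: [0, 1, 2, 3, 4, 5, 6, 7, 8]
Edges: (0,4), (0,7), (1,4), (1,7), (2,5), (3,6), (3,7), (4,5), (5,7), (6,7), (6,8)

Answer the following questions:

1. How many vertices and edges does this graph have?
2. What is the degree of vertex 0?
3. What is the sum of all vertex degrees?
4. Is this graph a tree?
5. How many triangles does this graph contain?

Count: 9 vertices, 11 edges.
Vertex 0 has neighbors [4, 7], degree = 2.
Handshaking lemma: 2 * 11 = 22.
A tree on 9 vertices has 8 edges. This graph has 11 edges (3 extra). Not a tree.
Number of triangles = 1.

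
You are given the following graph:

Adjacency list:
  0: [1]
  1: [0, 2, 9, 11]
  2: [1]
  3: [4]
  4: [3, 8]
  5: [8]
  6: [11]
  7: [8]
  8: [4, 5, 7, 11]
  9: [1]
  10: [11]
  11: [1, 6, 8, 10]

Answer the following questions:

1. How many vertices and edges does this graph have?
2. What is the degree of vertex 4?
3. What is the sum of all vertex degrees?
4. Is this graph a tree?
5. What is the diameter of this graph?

Count: 12 vertices, 11 edges.
Vertex 4 has neighbors [3, 8], degree = 2.
Handshaking lemma: 2 * 11 = 22.
A graph is a tree iff it is connected and has exactly n-1 edges. This graph is connected (all 12 vertices in one component) and has 12-1 = 11 edges. It is a tree.
Diameter (longest shortest path) = 5.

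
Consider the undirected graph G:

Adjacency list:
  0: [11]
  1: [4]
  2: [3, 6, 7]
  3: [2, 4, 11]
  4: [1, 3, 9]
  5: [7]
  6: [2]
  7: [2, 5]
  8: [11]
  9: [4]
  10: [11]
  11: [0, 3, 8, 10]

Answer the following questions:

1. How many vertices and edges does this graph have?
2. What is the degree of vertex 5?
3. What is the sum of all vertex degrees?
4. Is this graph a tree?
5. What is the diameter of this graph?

Count: 12 vertices, 11 edges.
Vertex 5 has neighbors [7], degree = 1.
Handshaking lemma: 2 * 11 = 22.
A graph is a tree iff it is connected and has exactly n-1 edges. This graph is connected (all 12 vertices in one component) and has 12-1 = 11 edges. It is a tree.
Diameter (longest shortest path) = 5.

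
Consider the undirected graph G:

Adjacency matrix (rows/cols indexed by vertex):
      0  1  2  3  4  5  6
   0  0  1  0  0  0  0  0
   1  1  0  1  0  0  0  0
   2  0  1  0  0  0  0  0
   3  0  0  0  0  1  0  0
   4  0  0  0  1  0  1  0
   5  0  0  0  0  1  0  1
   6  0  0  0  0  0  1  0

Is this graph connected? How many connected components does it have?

Checking connectivity: the graph has 2 connected component(s).
Components: [[0, 1, 2], [3, 4, 5, 6]]. The graph is NOT connected.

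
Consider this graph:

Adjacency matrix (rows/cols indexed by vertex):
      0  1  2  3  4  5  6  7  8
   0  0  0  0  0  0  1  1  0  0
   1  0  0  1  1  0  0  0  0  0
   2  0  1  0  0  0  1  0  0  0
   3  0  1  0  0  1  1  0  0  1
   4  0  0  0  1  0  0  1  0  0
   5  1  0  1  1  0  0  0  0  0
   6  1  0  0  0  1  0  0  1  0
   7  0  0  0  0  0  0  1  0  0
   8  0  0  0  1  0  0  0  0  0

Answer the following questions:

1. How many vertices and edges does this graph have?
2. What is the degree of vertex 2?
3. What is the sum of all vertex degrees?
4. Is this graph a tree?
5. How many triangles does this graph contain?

Count: 9 vertices, 10 edges.
Vertex 2 has neighbors [1, 5], degree = 2.
Handshaking lemma: 2 * 10 = 20.
A tree on 9 vertices has 8 edges. This graph has 10 edges (2 extra). Not a tree.
Number of triangles = 0.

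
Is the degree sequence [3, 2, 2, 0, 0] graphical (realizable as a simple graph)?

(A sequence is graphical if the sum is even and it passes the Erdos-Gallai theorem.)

Sum of degrees = 7. Sum is odd, so the sequence is NOT graphical.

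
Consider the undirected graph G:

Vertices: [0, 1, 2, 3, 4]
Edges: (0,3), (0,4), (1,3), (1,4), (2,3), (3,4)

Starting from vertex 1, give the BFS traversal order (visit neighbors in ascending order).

BFS from vertex 1 (neighbors processed in ascending order):
Visit order: 1, 3, 4, 0, 2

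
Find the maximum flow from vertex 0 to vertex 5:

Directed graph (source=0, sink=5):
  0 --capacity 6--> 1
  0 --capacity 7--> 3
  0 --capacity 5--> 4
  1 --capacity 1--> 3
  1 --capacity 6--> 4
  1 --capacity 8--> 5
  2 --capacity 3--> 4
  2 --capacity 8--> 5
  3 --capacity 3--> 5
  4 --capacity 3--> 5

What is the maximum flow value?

Computing max flow:
  Flow on (0->1): 6/6
  Flow on (0->3): 3/7
  Flow on (0->4): 3/5
  Flow on (1->5): 6/8
  Flow on (3->5): 3/3
  Flow on (4->5): 3/3
Maximum flow = 12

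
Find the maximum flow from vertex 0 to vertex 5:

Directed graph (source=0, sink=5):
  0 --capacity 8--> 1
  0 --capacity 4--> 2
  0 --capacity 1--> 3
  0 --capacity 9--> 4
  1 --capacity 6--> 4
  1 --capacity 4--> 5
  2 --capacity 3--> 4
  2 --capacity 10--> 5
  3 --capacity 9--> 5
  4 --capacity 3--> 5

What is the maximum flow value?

Computing max flow:
  Flow on (0->1): 4/8
  Flow on (0->2): 4/4
  Flow on (0->3): 1/1
  Flow on (0->4): 3/9
  Flow on (1->5): 4/4
  Flow on (2->5): 4/10
  Flow on (3->5): 1/9
  Flow on (4->5): 3/3
Maximum flow = 12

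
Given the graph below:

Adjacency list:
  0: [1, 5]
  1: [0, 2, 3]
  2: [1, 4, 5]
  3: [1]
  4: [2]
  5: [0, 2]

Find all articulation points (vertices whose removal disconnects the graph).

An articulation point is a vertex whose removal disconnects the graph.
Articulation points: [1, 2]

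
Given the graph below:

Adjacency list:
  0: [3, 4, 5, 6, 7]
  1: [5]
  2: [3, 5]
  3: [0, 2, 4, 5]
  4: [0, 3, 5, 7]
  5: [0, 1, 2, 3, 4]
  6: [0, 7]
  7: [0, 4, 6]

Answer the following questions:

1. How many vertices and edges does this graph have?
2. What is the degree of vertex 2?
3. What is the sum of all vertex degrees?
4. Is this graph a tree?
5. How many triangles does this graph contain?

Count: 8 vertices, 13 edges.
Vertex 2 has neighbors [3, 5], degree = 2.
Handshaking lemma: 2 * 13 = 26.
A tree on 8 vertices has 7 edges. This graph has 13 edges (6 extra). Not a tree.
Number of triangles = 7.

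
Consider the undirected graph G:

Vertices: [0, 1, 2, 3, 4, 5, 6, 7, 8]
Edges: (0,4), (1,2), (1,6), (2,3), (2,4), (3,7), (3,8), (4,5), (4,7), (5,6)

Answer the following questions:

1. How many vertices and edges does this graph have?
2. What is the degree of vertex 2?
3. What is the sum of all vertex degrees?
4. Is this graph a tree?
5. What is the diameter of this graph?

Count: 9 vertices, 10 edges.
Vertex 2 has neighbors [1, 3, 4], degree = 3.
Handshaking lemma: 2 * 10 = 20.
A tree on 9 vertices has 8 edges. This graph has 10 edges (2 extra). Not a tree.
Diameter (longest shortest path) = 4.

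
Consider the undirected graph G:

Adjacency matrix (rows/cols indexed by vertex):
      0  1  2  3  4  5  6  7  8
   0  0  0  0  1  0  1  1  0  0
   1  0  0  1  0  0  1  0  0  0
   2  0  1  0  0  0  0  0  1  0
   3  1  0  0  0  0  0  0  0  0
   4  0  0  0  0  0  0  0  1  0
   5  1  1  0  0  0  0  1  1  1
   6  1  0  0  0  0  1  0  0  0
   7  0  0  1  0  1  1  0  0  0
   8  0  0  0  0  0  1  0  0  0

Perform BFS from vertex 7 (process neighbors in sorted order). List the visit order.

BFS from vertex 7 (neighbors processed in ascending order):
Visit order: 7, 2, 4, 5, 1, 0, 6, 8, 3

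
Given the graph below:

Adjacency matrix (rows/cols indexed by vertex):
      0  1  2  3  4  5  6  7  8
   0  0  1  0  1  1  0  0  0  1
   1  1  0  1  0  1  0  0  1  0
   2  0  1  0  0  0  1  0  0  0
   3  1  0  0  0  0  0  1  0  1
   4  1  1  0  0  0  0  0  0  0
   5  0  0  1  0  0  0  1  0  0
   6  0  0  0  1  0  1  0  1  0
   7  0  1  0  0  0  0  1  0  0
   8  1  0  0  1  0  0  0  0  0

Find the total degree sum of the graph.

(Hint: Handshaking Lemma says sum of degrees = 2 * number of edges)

Count edges: 12 edges.
By Handshaking Lemma: sum of degrees = 2 * 12 = 24.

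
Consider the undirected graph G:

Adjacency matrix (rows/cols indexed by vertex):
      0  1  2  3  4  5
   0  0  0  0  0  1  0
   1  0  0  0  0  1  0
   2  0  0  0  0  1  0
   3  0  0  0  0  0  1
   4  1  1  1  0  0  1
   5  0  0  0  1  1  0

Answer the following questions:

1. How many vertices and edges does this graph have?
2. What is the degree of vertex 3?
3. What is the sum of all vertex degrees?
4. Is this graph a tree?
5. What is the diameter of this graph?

Count: 6 vertices, 5 edges.
Vertex 3 has neighbors [5], degree = 1.
Handshaking lemma: 2 * 5 = 10.
A graph is a tree iff it is connected and has exactly n-1 edges. This graph is connected (all 6 vertices in one component) and has 6-1 = 5 edges. It is a tree.
Diameter (longest shortest path) = 3.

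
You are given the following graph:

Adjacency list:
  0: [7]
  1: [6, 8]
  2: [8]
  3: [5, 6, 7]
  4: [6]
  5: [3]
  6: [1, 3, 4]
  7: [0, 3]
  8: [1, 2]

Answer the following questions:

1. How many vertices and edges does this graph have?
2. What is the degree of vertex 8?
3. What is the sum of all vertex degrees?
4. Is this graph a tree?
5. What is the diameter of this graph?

Count: 9 vertices, 8 edges.
Vertex 8 has neighbors [1, 2], degree = 2.
Handshaking lemma: 2 * 8 = 16.
A graph is a tree iff it is connected and has exactly n-1 edges. This graph is connected (all 9 vertices in one component) and has 9-1 = 8 edges. It is a tree.
Diameter (longest shortest path) = 6.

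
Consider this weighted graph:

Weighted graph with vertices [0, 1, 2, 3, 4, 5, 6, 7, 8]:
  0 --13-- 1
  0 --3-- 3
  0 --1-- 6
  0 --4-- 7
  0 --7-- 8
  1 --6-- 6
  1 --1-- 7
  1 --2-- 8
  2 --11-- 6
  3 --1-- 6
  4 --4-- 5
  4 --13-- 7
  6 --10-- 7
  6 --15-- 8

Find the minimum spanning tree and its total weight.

Applying Kruskal's algorithm (sort edges by weight, add if no cycle):
  Add (0,6) w=1
  Add (1,7) w=1
  Add (3,6) w=1
  Add (1,8) w=2
  Skip (0,3) w=3 (creates cycle)
  Add (0,7) w=4
  Add (4,5) w=4
  Skip (1,6) w=6 (creates cycle)
  Skip (0,8) w=7 (creates cycle)
  Skip (6,7) w=10 (creates cycle)
  Add (2,6) w=11
  Skip (0,1) w=13 (creates cycle)
  Add (4,7) w=13
  Skip (6,8) w=15 (creates cycle)
MST weight = 37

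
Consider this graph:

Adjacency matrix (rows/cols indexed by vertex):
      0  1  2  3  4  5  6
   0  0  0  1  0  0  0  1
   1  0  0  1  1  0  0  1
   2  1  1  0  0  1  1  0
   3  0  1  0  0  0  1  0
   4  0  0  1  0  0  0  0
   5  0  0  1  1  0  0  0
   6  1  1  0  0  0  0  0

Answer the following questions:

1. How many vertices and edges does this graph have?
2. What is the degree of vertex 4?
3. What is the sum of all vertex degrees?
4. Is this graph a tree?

Count: 7 vertices, 8 edges.
Vertex 4 has neighbors [2], degree = 1.
Handshaking lemma: 2 * 8 = 16.
A tree on 7 vertices has 6 edges. This graph has 8 edges (2 extra). Not a tree.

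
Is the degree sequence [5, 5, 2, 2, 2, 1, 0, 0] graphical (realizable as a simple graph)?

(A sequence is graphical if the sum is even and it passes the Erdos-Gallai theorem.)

Sum of degrees = 17. Sum is odd, so the sequence is NOT graphical.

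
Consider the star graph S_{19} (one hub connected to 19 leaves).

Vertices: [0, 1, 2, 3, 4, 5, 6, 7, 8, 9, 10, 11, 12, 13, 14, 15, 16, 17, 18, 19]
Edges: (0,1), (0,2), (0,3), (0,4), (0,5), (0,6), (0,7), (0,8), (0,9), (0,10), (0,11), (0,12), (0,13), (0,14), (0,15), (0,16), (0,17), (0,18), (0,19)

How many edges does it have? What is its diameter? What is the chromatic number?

Star graph S_{19}: the hub connects to all 19 leaves.
Edges = 19.
Diameter = 2 (any leaf to hub is 1, leaf to leaf through hub is 2).
Star graphs are bipartite (hub vs leaves), so chromatic number = 2.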